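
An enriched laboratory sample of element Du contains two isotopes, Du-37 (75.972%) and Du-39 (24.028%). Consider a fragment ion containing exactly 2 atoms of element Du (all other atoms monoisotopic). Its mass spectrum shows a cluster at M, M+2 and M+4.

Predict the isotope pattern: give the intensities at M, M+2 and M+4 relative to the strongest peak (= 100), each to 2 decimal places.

100.00 : 63.25 : 10.00

Each Du atom is independently Du-37 (p = 0.75972) or Du-39 (q = 0.24028); the cluster is the binomial expansion (p + q)^2.
P(M) = 0.75972^2 = 0.577174
P(M+2) = 2 × 0.75972^1 × 0.24028^1 = 0.365091
P(M+4) = 0.24028^2 = 0.057734
The M peak is largest (0.577174); scaling to 100 gives 100.00 : 63.25 : 10.00.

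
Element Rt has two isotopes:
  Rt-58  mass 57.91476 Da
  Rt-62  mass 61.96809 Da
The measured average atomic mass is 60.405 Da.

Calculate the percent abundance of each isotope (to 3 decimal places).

With x = fraction of Rt-58 (so Rt-62 is 1 − x):
57.91476·x + 61.96809·(1 − x) = 60.405
(57.91476 − 61.96809)·x = 60.405 − 61.96809
x = -1.56309 / -4.05333 = 0.38563 → 38.563% Rt-58, 61.437% Rt-62.

Rt-58: 38.563%, Rt-62: 61.437%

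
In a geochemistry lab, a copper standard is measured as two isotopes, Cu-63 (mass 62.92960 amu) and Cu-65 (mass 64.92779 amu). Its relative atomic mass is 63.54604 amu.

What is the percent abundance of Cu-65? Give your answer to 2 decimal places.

Let x be the fractional abundance of Cu-63; then Cu-65 has abundance 1 − x.
62.92960·x + 64.92779·(1 − x) = 63.54604
(62.92960 − 64.92779)·x = 63.54604 − 64.92779
x = -1.38175 / -1.99819 = 0.69150 → 69.15% Cu-63, 30.85% Cu-65.

30.85%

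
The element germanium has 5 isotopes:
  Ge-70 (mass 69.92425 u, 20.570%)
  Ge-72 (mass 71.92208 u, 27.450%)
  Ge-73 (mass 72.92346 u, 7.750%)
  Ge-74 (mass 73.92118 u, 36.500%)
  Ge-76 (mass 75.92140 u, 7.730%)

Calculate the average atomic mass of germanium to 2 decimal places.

72.63 u

Ar = Σ fᵢ·mᵢ = 0.20570 × 69.92425 + 0.27450 × 71.92208 + 0.07750 × 72.92346 + 0.36500 × 73.92118 + 0.07730 × 75.92140
= 14.383418 + 19.742611 + 5.651568 + 26.981231 + 5.868724 = 72.627552 u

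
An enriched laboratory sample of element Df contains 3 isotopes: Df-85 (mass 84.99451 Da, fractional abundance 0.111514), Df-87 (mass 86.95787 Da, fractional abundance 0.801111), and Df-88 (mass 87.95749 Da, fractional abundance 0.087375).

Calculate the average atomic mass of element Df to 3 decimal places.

Ar = Σ fᵢ·mᵢ = 0.111514 × 84.99451 + 0.801111 × 86.95787 + 0.087375 × 87.95749
= 9.478078 + 69.662906 + 7.685286 = 86.826270 Da

86.826 Da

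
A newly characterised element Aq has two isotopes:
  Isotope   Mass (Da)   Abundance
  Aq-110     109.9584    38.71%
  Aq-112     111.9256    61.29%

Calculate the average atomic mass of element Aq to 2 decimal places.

The abundance-weighted mean is 0.3871 × 109.9584 + 0.6129 × 111.9256
= 42.56490 + 68.59920 = 111.16410 Da

111.16 Da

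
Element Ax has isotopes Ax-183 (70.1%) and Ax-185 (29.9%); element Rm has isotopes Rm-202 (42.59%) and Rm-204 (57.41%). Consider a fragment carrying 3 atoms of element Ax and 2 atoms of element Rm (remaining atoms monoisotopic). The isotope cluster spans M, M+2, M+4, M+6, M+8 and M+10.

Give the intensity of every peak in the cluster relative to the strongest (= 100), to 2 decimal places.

17.20 : 68.40 : 100.00 : 66.65 : 20.66 : 2.43

Element Ax pattern (n=3): 0.3444721 : 0.4407867 : 0.1880103 : 0.0267309
Element Rm pattern (n=2): 0.18139081 : 0.48901838 : 0.32959081
Convolve the two distributions (both contribute in 2-u steps):
  M: 0.3444721×0.18139081 = 0.062484
  M+2: 0.3444721×0.48901838 + 0.4407867×0.18139081 = 0.248408
  M+4: 0.3444721×0.32959081 + 0.4407867×0.48901838 + 0.1880103×0.18139081 = 0.363191
  M+6: 0.4407867×0.32959081 + 0.1880103×0.48901838 + 0.0267309×0.18139081 = 0.242068
  M+8: 0.1880103×0.32959081 + 0.0267309×0.48901838 = 0.075038
  M+10: 0.0267309×0.32959081 = 0.008810
Scale to base peak (0.363191) = 100: 17.20 : 68.40 : 100.00 : 66.65 : 20.66 : 2.43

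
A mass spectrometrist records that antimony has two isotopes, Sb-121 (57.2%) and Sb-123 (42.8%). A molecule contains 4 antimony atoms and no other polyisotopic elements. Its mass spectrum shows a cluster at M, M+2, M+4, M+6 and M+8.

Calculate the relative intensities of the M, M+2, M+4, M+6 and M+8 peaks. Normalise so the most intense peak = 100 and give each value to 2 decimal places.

29.77 : 89.10 : 100.00 : 49.88 : 9.33

Expanding (0.572 + 0.428)^4:
P(M) = 0.572^4 = 0.107049
P(M+2) = 4 × 0.572^3 × 0.428^1 = 0.320400
P(M+4) = 6 × 0.572^2 × 0.428^2 = 0.359609
P(M+6) = 4 × 0.572^1 × 0.428^3 = 0.179385
P(M+8) = 0.428^4 = 0.033556
The M+4 peak is largest (0.359609); scaling to 100 gives 29.77 : 89.10 : 100.00 : 49.88 : 9.33.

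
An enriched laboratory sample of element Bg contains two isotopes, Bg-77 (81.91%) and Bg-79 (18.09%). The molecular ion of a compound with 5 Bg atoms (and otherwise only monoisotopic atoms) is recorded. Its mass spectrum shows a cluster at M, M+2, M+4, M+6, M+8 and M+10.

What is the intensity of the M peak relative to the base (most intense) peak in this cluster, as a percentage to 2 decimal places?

90.56%

Binomial terms of (0.8191 + 0.1809)^5: M 0.3687, M+2 0.4072, M+4 0.1798, M+6 0.0397, M+8 0.0044, M+10 0.0002 → M+2 is the base peak.
P(M+2) = C(5,1) × 0.8191^4 × 0.1809^1 = 5 × 0.4501401 × 0.1809 = 0.407152 (base)
P(M) = C(5,0) × 0.8191^5 × 0.1809^0 = 1 × 0.36870976 × 1.0000 = 0.368710
Relative intensity = 0.368710 / 0.407152 × 100 = 90.56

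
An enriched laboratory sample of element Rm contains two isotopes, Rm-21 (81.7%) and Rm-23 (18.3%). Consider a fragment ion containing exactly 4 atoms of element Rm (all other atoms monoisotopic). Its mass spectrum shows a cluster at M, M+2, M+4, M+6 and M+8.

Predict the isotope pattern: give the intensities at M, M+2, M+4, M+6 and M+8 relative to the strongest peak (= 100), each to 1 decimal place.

100.0 : 89.6 : 30.1 : 4.5 : 0.3

Expanding (0.817 + 0.183)^4:
P(M) = 0.817^4 = 0.445542
P(M+2) = 4 × 0.817^3 × 0.183^1 = 0.399188
P(M+4) = 6 × 0.817^2 × 0.183^2 = 0.134121
P(M+6) = 4 × 0.817^1 × 0.183^3 = 0.020028
P(M+8) = 0.183^4 = 0.001122
The M peak is largest (0.445542); scaling to 100 gives 100.0 : 89.6 : 30.1 : 4.5 : 0.3.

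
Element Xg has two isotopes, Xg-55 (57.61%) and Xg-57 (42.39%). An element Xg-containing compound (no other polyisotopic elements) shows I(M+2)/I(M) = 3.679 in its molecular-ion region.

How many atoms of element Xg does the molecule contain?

5

For n independent Xg atoms, I(M+2)/I(M) = n · (abundance Xg-57) / (abundance Xg-55) = n · 0.4239/0.5761.
n = 3.679 × 0.5761/0.4239 = 5.00 ≈ 5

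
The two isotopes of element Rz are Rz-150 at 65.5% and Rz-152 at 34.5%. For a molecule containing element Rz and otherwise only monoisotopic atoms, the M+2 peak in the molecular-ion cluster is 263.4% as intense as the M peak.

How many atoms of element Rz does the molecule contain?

5

With n Rz atoms, P(M+2)/P(M) = C(n,1)·p^(n−1)q / p^n = n·q/p = n · 0.345/0.655.
n = 2.634 × 0.655/0.345 = 5.00 ≈ 5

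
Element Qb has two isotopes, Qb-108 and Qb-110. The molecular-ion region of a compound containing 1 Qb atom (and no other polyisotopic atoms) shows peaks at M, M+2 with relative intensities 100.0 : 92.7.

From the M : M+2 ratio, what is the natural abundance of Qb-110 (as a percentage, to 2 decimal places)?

If p is the fraction of Qb that is Qb-108, then I(M+2)/I(M) = [C(1,1)·p^0·(1−p)] / p^1 = 1·(1−p)/p = 92.7/100.0 = 0.9270
(1−p)/p = 0.9270/1 = 0.9270  ⇒  p = 1/(1 + 0.9270) = 0.5189
Qb-108: 51.89%, Qb-110: 48.11%.

48.11%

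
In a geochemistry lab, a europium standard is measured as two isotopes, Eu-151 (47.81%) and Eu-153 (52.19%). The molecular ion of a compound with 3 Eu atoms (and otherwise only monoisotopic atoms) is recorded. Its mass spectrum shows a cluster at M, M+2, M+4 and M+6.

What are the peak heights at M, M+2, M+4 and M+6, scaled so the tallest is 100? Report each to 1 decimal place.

28.0 : 91.6 : 100.0 : 36.4

The 3 Eu atoms are independent, so intensities follow the terms of (0.4781 + 0.5219)^3.
P(M) = 0.4781^3 = 0.109284
P(M+2) = 3 × 0.4781^2 × 0.5219^1 = 0.357887
P(M+4) = 3 × 0.4781^1 × 0.5219^2 = 0.390674
P(M+6) = 0.5219^3 = 0.142155
The M+4 peak is largest (0.390674); scaling to 100 gives 28.0 : 91.6 : 100.0 : 36.4.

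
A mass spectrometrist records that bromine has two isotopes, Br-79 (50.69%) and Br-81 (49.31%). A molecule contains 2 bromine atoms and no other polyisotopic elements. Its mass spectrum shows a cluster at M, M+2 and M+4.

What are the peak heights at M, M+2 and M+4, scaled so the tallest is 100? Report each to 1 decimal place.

Each Br atom is independently Br-79 (p = 0.5069) or Br-81 (q = 0.4931); the cluster is the binomial expansion (p + q)^2.
P(M) = 0.5069^2 = 0.256948
P(M+2) = 2 × 0.5069^1 × 0.4931^1 = 0.499905
P(M+4) = 0.4931^2 = 0.243148
The M+2 peak is largest (0.499905); scaling to 100 gives 51.4 : 100.0 : 48.6.

51.4 : 100.0 : 48.6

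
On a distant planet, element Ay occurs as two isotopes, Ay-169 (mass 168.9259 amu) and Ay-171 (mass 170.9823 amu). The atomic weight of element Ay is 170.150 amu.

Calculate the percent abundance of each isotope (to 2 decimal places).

Ay-169: 40.47%, Ay-171: 59.53%

Writing the weighted mean with unknown fraction x of Ay-169:
168.9259·x + 170.9823·(1 − x) = 170.150
(168.9259 − 170.9823)·x = 170.150 − 170.9823
x = -0.8323 / -2.0564 = 0.40474 → 40.47% Ay-169, 59.53% Ay-171.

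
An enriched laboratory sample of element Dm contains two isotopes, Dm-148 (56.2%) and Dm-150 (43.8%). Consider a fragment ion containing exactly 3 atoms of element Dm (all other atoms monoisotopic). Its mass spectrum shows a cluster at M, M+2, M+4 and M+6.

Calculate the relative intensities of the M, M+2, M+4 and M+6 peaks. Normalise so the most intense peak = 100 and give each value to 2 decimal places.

42.77 : 100.00 : 77.94 : 20.25

Expanding (0.562 + 0.438)^3:
P(M) = 0.562^3 = 0.177504
P(M+2) = 3 × 0.562^2 × 0.438^1 = 0.415019
P(M+4) = 3 × 0.562^1 × 0.438^2 = 0.323449
P(M+6) = 0.438^3 = 0.084028
The M+2 peak is largest (0.415019); scaling to 100 gives 42.77 : 100.00 : 77.94 : 20.25.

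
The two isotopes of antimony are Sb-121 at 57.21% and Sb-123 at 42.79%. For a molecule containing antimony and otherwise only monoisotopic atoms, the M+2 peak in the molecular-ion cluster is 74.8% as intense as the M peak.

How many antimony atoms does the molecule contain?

1

With n Sb atoms, P(M+2)/P(M) = C(n,1)·p^(n−1)q / p^n = n·q/p = n · 0.4279/0.5721.
n = 0.748 × 0.5721/0.4279 = 1.00 ≈ 1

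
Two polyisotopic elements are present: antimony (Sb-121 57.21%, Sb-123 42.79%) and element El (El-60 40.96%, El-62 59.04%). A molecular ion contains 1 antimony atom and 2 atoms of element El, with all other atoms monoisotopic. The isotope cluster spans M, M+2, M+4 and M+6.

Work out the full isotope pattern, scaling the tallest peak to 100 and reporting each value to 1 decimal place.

23.6 : 85.8 : 100.0 : 36.7

Antimony pattern (n=1): 0.5721 : 0.4279
Element El pattern (n=2): 0.16777216 : 0.48365568 : 0.34857216
Convolve the two distributions (both contribute in 2-u steps):
  M: 0.5721×0.16777216 = 0.095982
  M+2: 0.5721×0.48365568 + 0.4279×0.16777216 = 0.348489
  M+4: 0.5721×0.34857216 + 0.4279×0.48365568 = 0.406374
  M+6: 0.4279×0.34857216 = 0.149154
Scale to base peak (0.406374) = 100: 23.6 : 85.8 : 100.0 : 36.7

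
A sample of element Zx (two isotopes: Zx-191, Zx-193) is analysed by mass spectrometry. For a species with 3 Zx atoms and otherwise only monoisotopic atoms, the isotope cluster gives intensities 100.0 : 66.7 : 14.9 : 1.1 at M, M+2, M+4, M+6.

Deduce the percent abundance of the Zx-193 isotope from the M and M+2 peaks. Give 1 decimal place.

If p is the fraction of Zx that is Zx-191, then I(M+2)/I(M) = [C(3,1)·p^2·(1−p)] / p^3 = 3·(1−p)/p = 66.7/100.0 = 0.6670
(1−p)/p = 0.6670/3 = 0.2223  ⇒  p = 1/(1 + 0.2223) = 0.8181
Zx-191: 81.8%, Zx-193: 18.2%.

18.2%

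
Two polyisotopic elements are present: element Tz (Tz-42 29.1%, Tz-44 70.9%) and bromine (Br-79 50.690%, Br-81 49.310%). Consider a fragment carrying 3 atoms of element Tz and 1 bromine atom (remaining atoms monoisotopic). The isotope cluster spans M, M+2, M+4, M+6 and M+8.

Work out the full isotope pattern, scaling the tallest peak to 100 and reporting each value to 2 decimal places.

Element Tz pattern (n=3): 0.02464217 : 0.18011649 : 0.43884051 : 0.35640083
Bromine pattern (n=1): 0.5069 : 0.4931
Convolve the two distributions (both contribute in 2-u steps):
  M: 0.02464217×0.5069 = 0.012491
  M+2: 0.02464217×0.4931 + 0.18011649×0.5069 = 0.103452
  M+4: 0.18011649×0.4931 + 0.43884051×0.5069 = 0.311264
  M+6: 0.43884051×0.4931 + 0.35640083×0.5069 = 0.397052
  M+8: 0.35640083×0.4931 = 0.175741
Scale to base peak (0.397052) = 100: 3.15 : 26.06 : 78.39 : 100.00 : 44.26

3.15 : 26.06 : 78.39 : 100.00 : 44.26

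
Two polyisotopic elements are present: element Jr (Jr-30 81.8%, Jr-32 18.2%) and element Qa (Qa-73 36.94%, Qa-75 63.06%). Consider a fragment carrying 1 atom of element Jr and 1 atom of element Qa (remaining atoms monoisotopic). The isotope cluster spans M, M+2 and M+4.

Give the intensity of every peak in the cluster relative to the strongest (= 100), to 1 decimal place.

51.8 : 100.0 : 19.7

Element Jr pattern (n=1): 0.8180 : 0.1820
Element Qa pattern (n=1): 0.3694 : 0.6306
Convolve the two distributions (both contribute in 2-u steps):
  M: 0.8180×0.3694 = 0.302169
  M+2: 0.8180×0.6306 + 0.1820×0.3694 = 0.583062
  M+4: 0.1820×0.6306 = 0.114769
Scale to base peak (0.583062) = 100: 51.8 : 100.0 : 19.7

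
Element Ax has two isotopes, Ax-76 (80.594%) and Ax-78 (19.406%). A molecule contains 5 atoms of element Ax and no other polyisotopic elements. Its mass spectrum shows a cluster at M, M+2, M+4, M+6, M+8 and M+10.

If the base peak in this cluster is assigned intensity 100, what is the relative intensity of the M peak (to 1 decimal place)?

Term probabilities: M 0.3400, M+2 0.4094, M+4 0.1971, M+6 0.0475, M+8 0.0057, M+10 0.0003. Base peak = M+2.
P(M+2) = C(5,1) × 0.80594^4 × 0.19406^1 = 5 × 0.42190128 × 0.19406 = 0.409371 (base)
P(M) = C(5,0) × 0.80594^5 × 0.19406^0 = 1 × 0.34002712 × 1.0000 = 0.340027
Relative intensity = 0.340027 / 0.409371 × 100 = 83.1

83.1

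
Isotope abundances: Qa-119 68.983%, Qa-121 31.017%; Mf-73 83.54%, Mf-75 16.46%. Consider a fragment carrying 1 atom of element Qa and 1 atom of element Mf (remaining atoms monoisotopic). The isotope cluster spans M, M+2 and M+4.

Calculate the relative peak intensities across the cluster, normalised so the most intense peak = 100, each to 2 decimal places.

100.00 : 64.67 : 8.86

Element Qa pattern (n=1): 0.68983 : 0.31017
Element Mf pattern (n=1): 0.8354 : 0.1646
Convolve the two distributions (both contribute in 2-u steps):
  M: 0.68983×0.8354 = 0.576284
  M+2: 0.68983×0.1646 + 0.31017×0.8354 = 0.372662
  M+4: 0.31017×0.1646 = 0.051054
Scale to base peak (0.576284) = 100: 100.00 : 64.67 : 8.86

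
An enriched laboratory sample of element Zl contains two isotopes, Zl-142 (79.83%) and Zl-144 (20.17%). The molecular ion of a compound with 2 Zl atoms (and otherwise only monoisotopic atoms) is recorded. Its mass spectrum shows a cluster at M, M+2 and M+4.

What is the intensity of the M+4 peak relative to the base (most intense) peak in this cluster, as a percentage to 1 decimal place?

6.4%

(0.7983 + 0.2017)^2 gives M 0.6373, M+2 0.3220, M+4 0.0407; the largest is M.
P(M) = C(2,0) × 0.7983^2 × 0.2017^0 = 1 × 0.63728289 × 1.0000 = 0.637283 (base)
P(M+4) = C(2,2) × 0.7983^0 × 0.2017^2 = 1 × 1.0000 × 0.04068289 = 0.040683
Relative intensity = 0.040683 / 0.637283 × 100 = 6.4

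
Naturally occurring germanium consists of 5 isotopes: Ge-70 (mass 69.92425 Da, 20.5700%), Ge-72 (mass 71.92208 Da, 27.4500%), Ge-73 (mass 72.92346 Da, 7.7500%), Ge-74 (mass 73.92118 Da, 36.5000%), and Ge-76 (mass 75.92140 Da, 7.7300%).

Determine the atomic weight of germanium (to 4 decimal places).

72.6276 Da

The abundance-weighted mean is 0.205700 × 69.92425 + 0.274500 × 71.92208 + 0.077500 × 72.92346 + 0.365000 × 73.92118 + 0.077300 × 75.92140
= 14.383418 + 19.742611 + 5.651568 + 26.981231 + 5.868724 = 72.627552 Da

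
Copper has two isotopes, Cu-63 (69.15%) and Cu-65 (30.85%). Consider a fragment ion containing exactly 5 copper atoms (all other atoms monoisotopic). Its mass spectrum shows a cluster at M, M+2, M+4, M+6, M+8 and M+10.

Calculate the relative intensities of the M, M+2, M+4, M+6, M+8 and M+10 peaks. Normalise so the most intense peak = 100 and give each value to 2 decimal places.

Expanding (0.6915 + 0.3085)^5:
P(M) = 0.6915^5 = 0.158111
P(M+2) = 5 × 0.6915^4 × 0.3085^1 = 0.352691
P(M+4) = 10 × 0.6915^3 × 0.3085^2 = 0.314693
P(M+6) = 10 × 0.6915^2 × 0.3085^3 = 0.140394
P(M+8) = 5 × 0.6915^1 × 0.3085^4 = 0.031317
P(M+10) = 0.3085^5 = 0.002794
The M+2 peak is largest (0.352691); scaling to 100 gives 44.83 : 100.00 : 89.23 : 39.81 : 8.88 : 0.79.

44.83 : 100.00 : 89.23 : 39.81 : 8.88 : 0.79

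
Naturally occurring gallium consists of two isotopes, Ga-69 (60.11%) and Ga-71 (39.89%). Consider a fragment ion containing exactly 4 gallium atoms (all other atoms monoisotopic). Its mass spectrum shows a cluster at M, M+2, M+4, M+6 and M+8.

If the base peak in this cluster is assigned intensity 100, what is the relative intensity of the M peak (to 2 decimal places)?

37.67

(0.6011 + 0.3989)^4 gives M 0.1306, M+2 0.3465, M+4 0.3450, M+6 0.1526, M+8 0.0253; the largest is M+2.
P(M+2) = C(4,1) × 0.6011^3 × 0.3989^1 = 4 × 0.21719018 × 0.3989 = 0.346549 (base)
P(M) = C(4,0) × 0.6011^4 × 0.3989^0 = 1 × 0.13055302 × 1.0000 = 0.130553
Relative intensity = 0.130553 / 0.346549 × 100 = 37.67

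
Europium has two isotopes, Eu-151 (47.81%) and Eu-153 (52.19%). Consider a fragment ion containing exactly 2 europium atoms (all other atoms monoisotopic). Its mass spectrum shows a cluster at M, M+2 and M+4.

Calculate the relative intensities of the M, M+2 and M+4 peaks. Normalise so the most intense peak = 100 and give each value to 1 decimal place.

Each Eu atom is independently Eu-151 (p = 0.4781) or Eu-153 (q = 0.5219); the cluster is the binomial expansion (p + q)^2.
P(M) = 0.4781^2 = 0.228580
P(M+2) = 2 × 0.4781^1 × 0.5219^1 = 0.499041
P(M+4) = 0.5219^2 = 0.272380
The M+2 peak is largest (0.499041); scaling to 100 gives 45.8 : 100.0 : 54.6.

45.8 : 100.0 : 54.6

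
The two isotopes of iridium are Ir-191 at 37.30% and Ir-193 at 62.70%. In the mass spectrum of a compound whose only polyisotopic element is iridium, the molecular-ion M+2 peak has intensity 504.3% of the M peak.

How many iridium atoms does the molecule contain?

3

For n independent Ir atoms, I(M+2)/I(M) = n · (abundance Ir-193) / (abundance Ir-191) = n · 0.6270/0.3730.
n = 5.043 × 0.3730/0.6270 = 3.00 ≈ 3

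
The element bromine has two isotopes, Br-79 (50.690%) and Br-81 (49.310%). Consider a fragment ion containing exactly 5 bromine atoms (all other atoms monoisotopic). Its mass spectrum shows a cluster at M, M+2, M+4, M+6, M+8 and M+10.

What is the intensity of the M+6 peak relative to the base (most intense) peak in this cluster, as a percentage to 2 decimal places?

97.28%

(0.50690 + 0.49310)^5 gives M 0.0335, M+2 0.1628, M+4 0.3167, M+6 0.3081, M+8 0.1498, M+10 0.0292; the largest is M+4.
P(M+4) = C(5,2) × 0.50690^3 × 0.49310^2 = 10 × 0.13024674 × 0.24314761 = 0.316692 (base)
P(M+6) = C(5,3) × 0.50690^2 × 0.49310^3 = 10 × 0.25694761 × 0.11989609 = 0.308070
Relative intensity = 0.308070 / 0.316692 × 100 = 97.28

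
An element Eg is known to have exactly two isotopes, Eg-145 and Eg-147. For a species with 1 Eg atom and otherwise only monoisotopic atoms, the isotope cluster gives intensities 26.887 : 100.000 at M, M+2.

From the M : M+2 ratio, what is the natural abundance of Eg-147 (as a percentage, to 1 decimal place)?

Let p = fractional abundance of Eg-145. I(M+2)/I(M) = [C(1,1)·p^0·(1−p)] / p^1 = 1·(1−p)/p = 100.000/26.887 = 3.7193
(1−p)/p = 3.7193/1 = 3.7193  ⇒  p = 1/(1 + 3.7193) = 0.2119
Eg-145: 21.2%, Eg-147: 78.8%.

78.8%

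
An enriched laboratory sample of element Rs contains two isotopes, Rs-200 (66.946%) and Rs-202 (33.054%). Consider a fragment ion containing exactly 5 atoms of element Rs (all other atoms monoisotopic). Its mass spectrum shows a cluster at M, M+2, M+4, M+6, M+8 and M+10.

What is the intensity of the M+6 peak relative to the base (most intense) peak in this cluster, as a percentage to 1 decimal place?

48.8%

Binomial terms of (0.66946 + 0.33054)^5: M 0.1345, M+2 0.3320, M+4 0.3278, M+6 0.1619, M+8 0.0400, M+10 0.0039 → M+2 is the base peak.
P(M+2) = C(5,1) × 0.66946^4 × 0.33054^1 = 5 × 0.20086235 × 0.33054 = 0.331965 (base)
P(M+6) = C(5,3) × 0.66946^2 × 0.33054^3 = 10 × 0.44817669 × 0.03611371 = 0.161853
Relative intensity = 0.161853 / 0.331965 × 100 = 48.8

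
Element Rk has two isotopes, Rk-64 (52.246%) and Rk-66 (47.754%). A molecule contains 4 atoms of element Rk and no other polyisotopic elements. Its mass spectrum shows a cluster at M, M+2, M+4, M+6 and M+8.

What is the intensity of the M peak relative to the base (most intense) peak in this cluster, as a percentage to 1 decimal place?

(0.52246 + 0.47754)^4 gives M 0.0745, M+2 0.2724, M+4 0.3735, M+6 0.2276, M+8 0.0520; the largest is M+4.
P(M+4) = C(4,2) × 0.52246^2 × 0.47754^2 = 6 × 0.27296445 × 0.22804445 = 0.373488 (base)
P(M) = C(4,0) × 0.52246^4 × 0.47754^0 = 1 × 0.07450959 × 1.0000 = 0.074510
Relative intensity = 0.074510 / 0.373488 × 100 = 19.9

19.9%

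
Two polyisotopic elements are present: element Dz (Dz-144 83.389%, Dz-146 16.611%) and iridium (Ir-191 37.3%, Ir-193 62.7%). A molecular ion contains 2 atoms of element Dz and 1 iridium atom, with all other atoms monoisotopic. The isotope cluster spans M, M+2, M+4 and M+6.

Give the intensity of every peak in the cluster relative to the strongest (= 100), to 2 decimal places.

48.09 : 100.00 : 34.11 : 3.21

Element Dz pattern (n=2): 0.69537253 : 0.27703494 : 0.02759253
Iridium pattern (n=1): 0.3730 : 0.6270
Convolve the two distributions (both contribute in 2-u steps):
  M: 0.69537253×0.3730 = 0.259374
  M+2: 0.69537253×0.6270 + 0.27703494×0.3730 = 0.539333
  M+4: 0.27703494×0.6270 + 0.02759253×0.3730 = 0.183993
  M+6: 0.02759253×0.6270 = 0.017301
Scale to base peak (0.539333) = 100: 48.09 : 100.00 : 34.11 : 3.21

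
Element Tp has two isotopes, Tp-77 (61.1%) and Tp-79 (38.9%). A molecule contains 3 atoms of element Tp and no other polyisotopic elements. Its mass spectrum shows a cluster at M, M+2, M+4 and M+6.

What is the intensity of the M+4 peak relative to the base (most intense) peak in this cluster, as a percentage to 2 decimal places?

63.67%

Term probabilities: M 0.2281, M+2 0.4357, M+4 0.2774, M+6 0.0589. Base peak = M+2.
P(M+2) = C(3,1) × 0.611^2 × 0.389^1 = 3 × 0.373321 × 0.3890 = 0.435666 (base)
P(M+4) = C(3,2) × 0.611^1 × 0.389^2 = 3 × 0.6110 × 0.151321 = 0.277371
Relative intensity = 0.277371 / 0.435666 × 100 = 63.67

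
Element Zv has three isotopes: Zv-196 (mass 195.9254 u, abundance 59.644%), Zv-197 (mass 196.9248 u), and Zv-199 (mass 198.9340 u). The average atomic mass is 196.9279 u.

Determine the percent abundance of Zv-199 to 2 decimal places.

29.82%

The remaining 40.356% is split between Zv-197 (fraction x) and Zv-199 (fraction 0.40356 − x).
Substituting: 196.9248x + 198.9340(0.40356 − x) = 80.070154424
(196.9248 − 198.9340)x = -0.211650616  ⇒  x = 0.10534, y = 0.29822
Zv-197: 10.53%, Zv-199: 29.82%.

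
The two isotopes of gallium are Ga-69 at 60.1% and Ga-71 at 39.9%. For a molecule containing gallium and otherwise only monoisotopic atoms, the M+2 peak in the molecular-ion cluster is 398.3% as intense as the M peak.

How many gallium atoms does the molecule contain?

6

The M+2/M ratio from n Ga atoms is n · q/p = n · 0.399/0.601.
n = 3.983 × 0.601/0.399 = 6.00 ≈ 6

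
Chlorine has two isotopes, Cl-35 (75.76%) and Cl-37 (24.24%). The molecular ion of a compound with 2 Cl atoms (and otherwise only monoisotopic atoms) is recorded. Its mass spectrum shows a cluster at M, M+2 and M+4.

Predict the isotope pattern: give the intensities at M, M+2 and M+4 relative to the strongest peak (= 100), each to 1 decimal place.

100.0 : 64.0 : 10.2

Expanding (0.7576 + 0.2424)^2:
P(M) = 0.7576^2 = 0.573958
P(M+2) = 2 × 0.7576^1 × 0.2424^1 = 0.367284
P(M+4) = 0.2424^2 = 0.058758
The M peak is largest (0.573958); scaling to 100 gives 100.0 : 64.0 : 10.2.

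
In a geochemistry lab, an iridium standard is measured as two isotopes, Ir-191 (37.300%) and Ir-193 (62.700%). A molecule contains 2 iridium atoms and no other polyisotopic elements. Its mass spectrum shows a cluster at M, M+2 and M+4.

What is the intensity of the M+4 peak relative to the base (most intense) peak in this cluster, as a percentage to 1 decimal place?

84.0%

Term probabilities: M 0.1391, M+2 0.4677, M+4 0.3931. Base peak = M+2.
P(M+2) = C(2,1) × 0.37300^1 × 0.62700^1 = 2 × 0.3730 × 0.6270 = 0.467742 (base)
P(M+4) = C(2,2) × 0.37300^0 × 0.62700^2 = 1 × 1.0000 × 0.393129 = 0.393129
Relative intensity = 0.393129 / 0.467742 × 100 = 84.0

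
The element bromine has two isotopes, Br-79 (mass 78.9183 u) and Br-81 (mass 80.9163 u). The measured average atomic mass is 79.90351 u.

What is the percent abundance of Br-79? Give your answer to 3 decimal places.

50.690%

Let x be the fractional abundance of Br-79; then Br-81 has abundance 1 − x.
78.9183·x + 80.9163·(1 − x) = 79.90351
(78.9183 − 80.9163)·x = 79.90351 − 80.9163
x = -1.01279 / -1.9980 = 0.50690 → 50.690% Br-79, 49.310% Br-81.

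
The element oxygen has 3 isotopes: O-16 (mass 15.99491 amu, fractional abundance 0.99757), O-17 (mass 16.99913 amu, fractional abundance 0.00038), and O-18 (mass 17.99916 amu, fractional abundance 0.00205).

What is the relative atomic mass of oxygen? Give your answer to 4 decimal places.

15.9994 amu

Weight each isotope mass by its fractional abundance: 0.99757 × 15.99491 + 0.00038 × 16.99913 + 0.00205 × 17.99916
= 15.956042 + 0.006460 + 0.036898 = 15.999400 amu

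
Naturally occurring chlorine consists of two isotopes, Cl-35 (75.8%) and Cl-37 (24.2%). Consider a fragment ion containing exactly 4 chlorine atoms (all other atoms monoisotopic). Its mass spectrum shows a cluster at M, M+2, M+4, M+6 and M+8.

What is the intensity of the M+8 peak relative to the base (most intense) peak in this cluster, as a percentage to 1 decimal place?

Term probabilities: M 0.3301, M+2 0.4216, M+4 0.2019, M+6 0.0430, M+8 0.0034. Base peak = M+2.
P(M+2) = C(4,1) × 0.758^3 × 0.242^1 = 4 × 0.43551951 × 0.2420 = 0.421583 (base)
P(M+8) = C(4,4) × 0.758^0 × 0.242^4 = 1 × 1.0000 × 0.00342974 = 0.003430
Relative intensity = 0.003430 / 0.421583 × 100 = 0.8

0.8%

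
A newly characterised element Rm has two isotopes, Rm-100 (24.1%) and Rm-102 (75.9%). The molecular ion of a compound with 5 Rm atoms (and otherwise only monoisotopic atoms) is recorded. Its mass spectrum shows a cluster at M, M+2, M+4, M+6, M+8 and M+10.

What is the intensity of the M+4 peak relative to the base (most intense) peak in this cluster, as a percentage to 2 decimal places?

Binomial terms of (0.241 + 0.759)^5: M 0.0008, M+2 0.0128, M+4 0.0806, M+6 0.2540, M+8 0.3999, M+10 0.2519 → M+8 is the base peak.
P(M+8) = C(5,4) × 0.241^1 × 0.759^4 = 5 × 0.2410 × 0.33186932 = 0.399903 (base)
P(M+4) = C(5,2) × 0.241^3 × 0.759^2 = 10 × 0.01399752 × 0.576081 = 0.080637
Relative intensity = 0.080637 / 0.399903 × 100 = 20.16

20.16%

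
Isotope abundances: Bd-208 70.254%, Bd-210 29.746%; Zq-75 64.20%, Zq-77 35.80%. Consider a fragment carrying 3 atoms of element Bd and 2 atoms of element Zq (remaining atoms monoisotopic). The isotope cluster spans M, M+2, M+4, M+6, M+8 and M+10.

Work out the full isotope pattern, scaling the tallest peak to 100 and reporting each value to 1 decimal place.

41.9 : 100.0 : 95.0 : 44.9 : 10.6 : 1.0

Element Bd pattern (n=3): 0.34674736 : 0.44044526 : 0.18648738 : 0.02631999
Element Zq pattern (n=2): 0.412164 : 0.459672 : 0.128164
Convolve the two distributions (both contribute in 2-u steps):
  M: 0.34674736×0.412164 = 0.142917
  M+2: 0.34674736×0.459672 + 0.44044526×0.412164 = 0.340926
  M+4: 0.34674736×0.128164 + 0.44044526×0.459672 + 0.18648738×0.412164 = 0.323764
  M+6: 0.44044526×0.128164 + 0.18648738×0.459672 + 0.02631999×0.412164 = 0.153020
  M+8: 0.18648738×0.128164 + 0.02631999×0.459672 = 0.036000
  M+10: 0.02631999×0.128164 = 0.003373
Scale to base peak (0.340926) = 100: 41.9 : 100.0 : 95.0 : 44.9 : 10.6 : 1.0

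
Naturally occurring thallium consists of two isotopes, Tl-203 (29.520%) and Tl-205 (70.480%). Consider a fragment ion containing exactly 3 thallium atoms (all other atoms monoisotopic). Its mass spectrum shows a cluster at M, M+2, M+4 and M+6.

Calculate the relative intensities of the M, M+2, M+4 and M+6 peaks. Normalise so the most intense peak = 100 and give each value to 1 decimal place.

Each Tl atom is independently Tl-203 (p = 0.29520) or Tl-205 (q = 0.70480); the cluster is the binomial expansion (p + q)^3.
P(M) = 0.29520^3 = 0.025725
P(M+2) = 3 × 0.29520^2 × 0.70480^1 = 0.184255
P(M+4) = 3 × 0.29520^1 × 0.70480^2 = 0.439916
P(M+6) = 0.70480^3 = 0.350104
The M+4 peak is largest (0.439916); scaling to 100 gives 5.8 : 41.9 : 100.0 : 79.6.

5.8 : 41.9 : 100.0 : 79.6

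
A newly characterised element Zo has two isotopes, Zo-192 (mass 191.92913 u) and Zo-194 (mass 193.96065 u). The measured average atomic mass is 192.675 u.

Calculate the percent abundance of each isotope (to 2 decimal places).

Let x be the fractional abundance of Zo-192; then Zo-194 has abundance 1 − x.
191.92913·x + 193.96065·(1 − x) = 192.675
(191.92913 − 193.96065)·x = 192.675 − 193.96065
x = -1.28565 / -2.03152 = 0.63285 → 63.29% Zo-192, 36.71% Zo-194.

Zo-192: 63.29%, Zo-194: 36.71%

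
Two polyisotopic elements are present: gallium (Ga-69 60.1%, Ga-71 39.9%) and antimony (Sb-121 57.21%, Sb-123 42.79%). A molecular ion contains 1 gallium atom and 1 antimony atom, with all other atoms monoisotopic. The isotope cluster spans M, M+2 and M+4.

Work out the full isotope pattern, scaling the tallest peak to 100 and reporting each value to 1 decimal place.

Gallium pattern (n=1): 0.6010 : 0.3990
Antimony pattern (n=1): 0.5721 : 0.4279
Convolve the two distributions (both contribute in 2-u steps):
  M: 0.6010×0.5721 = 0.343832
  M+2: 0.6010×0.4279 + 0.3990×0.5721 = 0.485436
  M+4: 0.3990×0.4279 = 0.170732
Scale to base peak (0.485436) = 100: 70.8 : 100.0 : 35.2

70.8 : 100.0 : 35.2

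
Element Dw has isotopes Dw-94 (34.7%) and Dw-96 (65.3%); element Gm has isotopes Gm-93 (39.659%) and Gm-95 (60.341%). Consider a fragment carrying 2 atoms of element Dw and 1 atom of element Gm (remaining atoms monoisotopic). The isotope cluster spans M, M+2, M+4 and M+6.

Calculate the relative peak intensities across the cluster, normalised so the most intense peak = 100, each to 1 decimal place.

10.8 : 57.0 : 100.0 : 58.1

Element Dw pattern (n=2): 0.120409 : 0.453182 : 0.426409
Element Gm pattern (n=1): 0.39659 : 0.60341
Convolve the two distributions (both contribute in 2-u steps):
  M: 0.120409×0.39659 = 0.047753
  M+2: 0.120409×0.60341 + 0.453182×0.39659 = 0.252383
  M+4: 0.453182×0.60341 + 0.426409×0.39659 = 0.442564
  M+6: 0.426409×0.60341 = 0.257299
Scale to base peak (0.442564) = 100: 10.8 : 57.0 : 100.0 : 58.1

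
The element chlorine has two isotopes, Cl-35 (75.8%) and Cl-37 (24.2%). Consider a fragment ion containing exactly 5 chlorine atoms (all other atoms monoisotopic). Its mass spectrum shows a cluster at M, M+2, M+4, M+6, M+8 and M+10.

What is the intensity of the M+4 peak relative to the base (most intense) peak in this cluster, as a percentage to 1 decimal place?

63.9%

Binomial terms of (0.758 + 0.242)^5: M 0.2502, M+2 0.3994, M+4 0.2551, M+6 0.0814, M+8 0.0130, M+10 0.0008 → M+2 is the base peak.
P(M+2) = C(5,1) × 0.758^4 × 0.242^1 = 5 × 0.33012379 × 0.2420 = 0.399450 (base)
P(M+4) = C(5,2) × 0.758^3 × 0.242^2 = 10 × 0.43551951 × 0.058564 = 0.255058
Relative intensity = 0.255058 / 0.399450 × 100 = 63.9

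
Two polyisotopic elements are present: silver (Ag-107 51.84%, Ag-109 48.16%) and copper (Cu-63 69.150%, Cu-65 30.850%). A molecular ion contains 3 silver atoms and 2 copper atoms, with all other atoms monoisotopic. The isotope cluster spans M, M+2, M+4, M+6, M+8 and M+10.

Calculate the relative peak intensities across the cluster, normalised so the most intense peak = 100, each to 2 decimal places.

Silver pattern (n=3): 0.13931407 : 0.38827347 : 0.36071085 : 0.11170161
Copper pattern (n=2): 0.47817225 : 0.4266555 : 0.09517225
Convolve the two distributions (both contribute in 2-u steps):
  M: 0.13931407×0.47817225 = 0.066616
  M+2: 0.13931407×0.4266555 + 0.38827347×0.47817225 = 0.245101
  M+4: 0.13931407×0.09517225 + 0.38827347×0.4266555 + 0.36071085×0.47817225 = 0.351400
  M+6: 0.38827347×0.09517225 + 0.36071085×0.4266555 + 0.11170161×0.47817225 = 0.244265
  M+8: 0.36071085×0.09517225 + 0.11170161×0.4266555 = 0.081988
  M+10: 0.11170161×0.09517225 = 0.010631
Scale to base peak (0.351400) = 100: 18.96 : 69.75 : 100.00 : 69.51 : 23.33 : 3.03

18.96 : 69.75 : 100.00 : 69.51 : 23.33 : 3.03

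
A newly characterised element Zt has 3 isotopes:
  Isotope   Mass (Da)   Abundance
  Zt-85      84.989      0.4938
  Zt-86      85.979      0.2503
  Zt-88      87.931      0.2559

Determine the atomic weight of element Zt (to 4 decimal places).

85.9897 Da

Weight each isotope mass by its fractional abundance: 0.4938 × 84.989 + 0.2503 × 85.979 + 0.2559 × 87.931
= 41.96757 + 21.52054 + 22.50154 = 85.98965 Da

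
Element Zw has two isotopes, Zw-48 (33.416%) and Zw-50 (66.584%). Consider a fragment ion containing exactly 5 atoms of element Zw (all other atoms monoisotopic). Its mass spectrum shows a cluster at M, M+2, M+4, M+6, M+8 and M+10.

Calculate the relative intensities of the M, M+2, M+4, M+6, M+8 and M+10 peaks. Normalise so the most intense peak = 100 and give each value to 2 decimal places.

1.26 : 12.59 : 50.19 : 100.00 : 99.63 : 39.70

Expanding (0.33416 + 0.66584)^5:
P(M) = 0.33416^5 = 0.004167
P(M+2) = 5 × 0.33416^4 × 0.66584^1 = 0.041510
P(M+4) = 10 × 0.33416^3 × 0.66584^2 = 0.165426
P(M+6) = 10 × 0.33416^2 × 0.66584^3 = 0.329624
P(M+8) = 5 × 0.33416^1 × 0.66584^4 = 0.328401
P(M+10) = 0.66584^5 = 0.130873
The M+6 peak is largest (0.329624); scaling to 100 gives 1.26 : 12.59 : 50.19 : 100.00 : 99.63 : 39.70.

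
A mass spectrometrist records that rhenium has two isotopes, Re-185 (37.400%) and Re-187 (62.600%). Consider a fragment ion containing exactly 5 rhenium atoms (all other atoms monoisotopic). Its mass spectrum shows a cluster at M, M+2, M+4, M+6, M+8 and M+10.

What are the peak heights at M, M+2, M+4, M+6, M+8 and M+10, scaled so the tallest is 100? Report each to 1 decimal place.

Expanding (0.37400 + 0.62600)^5:
P(M) = 0.37400^5 = 0.007317
P(M+2) = 5 × 0.37400^4 × 0.62600^1 = 0.061239
P(M+4) = 10 × 0.37400^3 × 0.62600^2 = 0.205005
P(M+6) = 10 × 0.37400^2 × 0.62600^3 = 0.343136
P(M+8) = 5 × 0.37400^1 × 0.62600^4 = 0.287170
P(M+10) = 0.62600^5 = 0.096133
The M+6 peak is largest (0.343136); scaling to 100 gives 2.1 : 17.8 : 59.7 : 100.0 : 83.7 : 28.0.

2.1 : 17.8 : 59.7 : 100.0 : 83.7 : 28.0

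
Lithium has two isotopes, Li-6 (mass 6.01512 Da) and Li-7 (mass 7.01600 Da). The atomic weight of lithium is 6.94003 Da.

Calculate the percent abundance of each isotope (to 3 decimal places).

Li-6: 7.590%, Li-7: 92.410%

With x = fraction of Li-6 (so Li-7 is 1 − x):
6.01512·x + 7.01600·(1 − x) = 6.94003
(6.01512 − 7.01600)·x = 6.94003 − 7.01600
x = -0.07597 / -1.00088 = 0.07590 → 7.590% Li-6, 92.410% Li-7.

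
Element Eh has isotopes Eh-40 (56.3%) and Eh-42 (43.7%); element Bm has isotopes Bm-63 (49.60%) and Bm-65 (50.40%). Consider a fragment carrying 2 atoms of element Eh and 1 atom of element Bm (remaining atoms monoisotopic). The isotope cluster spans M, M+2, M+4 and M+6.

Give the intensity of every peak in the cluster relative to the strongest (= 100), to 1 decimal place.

Element Eh pattern (n=2): 0.316969 : 0.492062 : 0.190969
Element Bm pattern (n=1): 0.4960 : 0.5040
Convolve the two distributions (both contribute in 2-u steps):
  M: 0.316969×0.4960 = 0.157217
  M+2: 0.316969×0.5040 + 0.492062×0.4960 = 0.403815
  M+4: 0.492062×0.5040 + 0.190969×0.4960 = 0.342720
  M+6: 0.190969×0.5040 = 0.096248
Scale to base peak (0.403815) = 100: 38.9 : 100.0 : 84.9 : 23.8

38.9 : 100.0 : 84.9 : 23.8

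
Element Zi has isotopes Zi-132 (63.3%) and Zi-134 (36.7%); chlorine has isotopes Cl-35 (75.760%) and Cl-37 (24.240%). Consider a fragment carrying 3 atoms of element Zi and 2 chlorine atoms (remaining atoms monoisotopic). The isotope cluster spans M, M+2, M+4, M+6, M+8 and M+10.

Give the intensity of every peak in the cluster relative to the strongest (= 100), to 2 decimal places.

42.03 : 100.00 : 93.47 : 42.80 : 9.58 : 0.84

Element Zi pattern (n=3): 0.25363614 : 0.44115859 : 0.25577441 : 0.04943086
Chlorine pattern (n=2): 0.57395776 : 0.36728448 : 0.05875776
Convolve the two distributions (both contribute in 2-u steps):
  M: 0.25363614×0.57395776 = 0.145576
  M+2: 0.25363614×0.36728448 + 0.44115859×0.57395776 = 0.346363
  M+4: 0.25363614×0.05875776 + 0.44115859×0.36728448 + 0.25577441×0.57395776 = 0.323738
  M+6: 0.44115859×0.05875776 + 0.25577441×0.36728448 + 0.04943086×0.57395776 = 0.148235
  M+8: 0.25577441×0.05875776 + 0.04943086×0.36728448 = 0.033184
  M+10: 0.04943086×0.05875776 = 0.002904
Scale to base peak (0.346363) = 100: 42.03 : 100.00 : 93.47 : 42.80 : 9.58 : 0.84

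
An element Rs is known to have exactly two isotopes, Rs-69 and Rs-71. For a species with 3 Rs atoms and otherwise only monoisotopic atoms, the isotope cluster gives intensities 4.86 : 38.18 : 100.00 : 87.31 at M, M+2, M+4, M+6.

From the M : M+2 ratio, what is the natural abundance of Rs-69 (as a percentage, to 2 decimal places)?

If p is the fraction of Rs that is Rs-69, then I(M+2)/I(M) = [C(3,1)·p^2·(1−p)] / p^3 = 3·(1−p)/p = 38.18/4.86 = 7.8560
(1−p)/p = 7.8560/3 = 2.6187  ⇒  p = 1/(1 + 2.6187) = 0.2763
Rs-69: 27.63%, Rs-71: 72.37%.

27.63%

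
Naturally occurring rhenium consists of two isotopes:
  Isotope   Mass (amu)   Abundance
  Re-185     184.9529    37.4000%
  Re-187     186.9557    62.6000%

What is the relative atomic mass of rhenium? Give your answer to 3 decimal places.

Weight each isotope mass by its fractional abundance: 0.374000 × 184.9529 + 0.626000 × 186.9557
= 69.17238 + 117.03427 = 186.20665 amu

186.207 amu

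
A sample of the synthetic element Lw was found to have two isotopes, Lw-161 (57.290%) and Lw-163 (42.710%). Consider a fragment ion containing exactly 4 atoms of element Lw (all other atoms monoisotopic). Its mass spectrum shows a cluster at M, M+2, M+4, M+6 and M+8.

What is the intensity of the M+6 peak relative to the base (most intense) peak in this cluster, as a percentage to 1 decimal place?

(0.57290 + 0.42710)^4 gives M 0.1077, M+2 0.3212, M+4 0.3592, M+6 0.1785, M+8 0.0333; the largest is M+4.
P(M+4) = C(4,2) × 0.57290^2 × 0.42710^2 = 6 × 0.32821441 × 0.18241441 = 0.359226 (base)
P(M+6) = C(4,3) × 0.57290^1 × 0.42710^3 = 4 × 0.5729 × 0.07790919 = 0.178537
Relative intensity = 0.178537 / 0.359226 × 100 = 49.7

49.7%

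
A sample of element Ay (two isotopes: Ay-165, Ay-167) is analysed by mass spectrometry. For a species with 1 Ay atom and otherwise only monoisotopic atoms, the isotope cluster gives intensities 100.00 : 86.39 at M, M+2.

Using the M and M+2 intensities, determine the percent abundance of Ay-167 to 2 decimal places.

46.35%

Let p = fractional abundance of Ay-165. I(M+2)/I(M) = [C(1,1)·p^0·(1−p)] / p^1 = 1·(1−p)/p = 86.39/100.00 = 0.8639
(1−p)/p = 0.8639/1 = 0.8639  ⇒  p = 1/(1 + 0.8639) = 0.5365
Ay-165: 53.65%, Ay-167: 46.35%.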